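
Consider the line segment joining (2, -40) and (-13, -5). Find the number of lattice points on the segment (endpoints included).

6

The number of lattice points on a segment between lattice points is gcd(|Δx|,|Δy|) + 1 = gcd(15,35) + 1 = 5 + 1 = 6.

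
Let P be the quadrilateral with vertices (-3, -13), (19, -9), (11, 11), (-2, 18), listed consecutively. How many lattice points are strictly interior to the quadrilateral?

438

Using the shoelace formula, 2A = |[(-3)·(-9) − 19·(-13)] + [19·11 − 11·(-9)] + [11·18 − (-2)·11] + [(-2)·(-13) − (-3)·18]| = 882, so the area is 441.
Along each edge there are gcd(|Δx|,|Δy|)+1 lattice points, so counting each shared vertex once the boundary has gcd(22,4) + gcd(8,20) + gcd(13,7) + gcd(1,31) = 2+4+1+1 = 8.
By Pick's theorem A = I + B/2 − 1, so I = 441 − 8/2 + 1 = 438.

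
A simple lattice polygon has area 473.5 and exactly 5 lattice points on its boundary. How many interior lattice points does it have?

472

Pick's theorem A = I + B/2 − 1 rearranges to I = A − B/2 + 1 = 473.5 − 5/2 + 1 = 472.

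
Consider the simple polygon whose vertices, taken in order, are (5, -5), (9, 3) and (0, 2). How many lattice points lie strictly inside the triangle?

By the shoelace formula, twice the signed area is |(5·3 − 9·(-5)) + (9·2 − 0·3) + (0·(-5) − 5·2)| = 68, so the area is 34.
Along each edge there are gcd(|Δx|,|Δy|)+1 lattice points, so counting each shared vertex once the boundary has gcd(4,8) + gcd(9,1) + gcd(5,7) = 4+1+1 = 6.
Pick's theorem gives I = A − B/2 + 1 = 34 − 6/2 + 1 = 32.

32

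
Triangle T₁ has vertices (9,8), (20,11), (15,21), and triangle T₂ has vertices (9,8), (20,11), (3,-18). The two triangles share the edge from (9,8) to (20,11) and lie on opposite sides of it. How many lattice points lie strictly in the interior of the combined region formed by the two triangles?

The union is the simple quadrilateral with vertices (9,8), (15,21), (20,11), (3,-18) in order.
The shoelace formula gives twice the area as |[9·21 − 15·8] + [15·11 − 20·21] + [20·(-18) − 3·11] + [3·8 − 9·(-18)]| = 393, so the area is 393/2.
Along each edge there are gcd(|Δx|,|Δy|)+1 lattice points, so counting each shared vertex once the boundary has gcd(6,13) + gcd(5,10) + gcd(17,29) + gcd(6,26) = 1+5+1+2 = 9.
By Pick's theorem I = A − B/2 + 1 = 393/2 − 9/2 + 1 = 193.

193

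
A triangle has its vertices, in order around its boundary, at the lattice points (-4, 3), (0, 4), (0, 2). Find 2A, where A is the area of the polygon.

The shoelace formula gives twice the area as |((-4)·4 − 0·3) + (0·2 − 0·4) + (0·3 − (-4)·2)| = 8, so the area is 4.

8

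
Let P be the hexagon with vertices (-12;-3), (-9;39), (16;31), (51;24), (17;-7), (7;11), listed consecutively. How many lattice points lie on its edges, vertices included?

15

The number of boundary lattice points is Σ gcd(|Δx|,|Δy|) = gcd(3,42) + gcd(25,8) + gcd(35,7) + gcd(34,31) + gcd(10,18) + gcd(19,14) = 3+1+7+1+2+1 = 15.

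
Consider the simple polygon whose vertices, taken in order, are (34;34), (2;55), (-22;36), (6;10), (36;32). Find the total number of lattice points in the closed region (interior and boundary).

Using the shoelace formula, 2A = |(34·55 − 2·34) + (2·36 − (-22)·55) + ((-22)·10 − 6·36) + (6·32 − 36·10) + (36·34 − 34·32)| = 2616, so the area is 1308.
Along each edge there are gcd(|Δx|,|Δy|)+1 lattice points, so counting each shared vertex once the boundary has gcd(32,21) + gcd(24,19) + gcd(28,26) + gcd(30,22) + gcd(2,2) = 1+1+2+2+2 = 8.
Pick's theorem gives I = A − B/2 + 1 = 1308 − 8/2 + 1 = 1305, so the closed region contains I + B = 1305 + 8 = 1313 lattice points.

1313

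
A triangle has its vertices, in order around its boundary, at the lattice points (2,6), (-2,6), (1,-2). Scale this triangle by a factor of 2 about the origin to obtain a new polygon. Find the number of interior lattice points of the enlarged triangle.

59

By the shoelace formula, twice the signed area is |(2·6 − (-2)·6) + ((-2)·(-2) − 1·6) + (1·6 − 2·(-2))| = 32, so the area is 16.
The number of boundary lattice points is Σ gcd(|Δx|,|Δy|) = gcd(4,0) + gcd(3,8) + gcd(1,8) = 4+1+1 = 6.
Scaling by 2 multiplies the area by 2² = 4 (so the new area is 64) and multiplies the boundary lattice-point count by 2, giving 12.
By Pick's theorem, the interior count of the dilated polygon is 64 − 12/2 + 1 = 59.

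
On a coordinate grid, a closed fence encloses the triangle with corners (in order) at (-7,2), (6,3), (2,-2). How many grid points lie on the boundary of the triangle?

Summing gcd(|Δx|,|Δy|) over the edges gives the boundary count: gcd(13,1) + gcd(4,5) + gcd(9,4) = 1+1+1 = 3.

3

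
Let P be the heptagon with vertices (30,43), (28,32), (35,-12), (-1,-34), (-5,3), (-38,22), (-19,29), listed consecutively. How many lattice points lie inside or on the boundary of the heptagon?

2729

The shoelace formula gives twice the area as |[30·32 − 28·43] + [28·(-12) − 35·32] + [35·(-34) − (-1)·(-12)] + [(-1)·3 − (-5)·(-34)] + [(-5)·22 − (-38)·3] + [(-38)·29 − (-19)·22] + [(-19)·43 − 30·29]| = 5442, so the area is 2721.
The number of boundary lattice points is Σ gcd(|Δx|,|Δy|) = gcd(2,11) + gcd(7,44) + gcd(36,22) + gcd(4,37) + gcd(33,19) + gcd(19,7) + gcd(49,14) = 1+1+2+1+1+1+7 = 14.
Pick's theorem gives I = A − B/2 + 1 = 2721 − 14/2 + 1 = 2715, so the closed region contains I + B = 2715 + 14 = 2729 lattice points.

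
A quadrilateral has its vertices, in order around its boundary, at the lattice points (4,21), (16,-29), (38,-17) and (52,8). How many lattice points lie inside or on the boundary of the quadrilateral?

By the shoelace formula, twice the signed area is |[4·(-29) − 16·21] + [16·(-17) − 38·(-29)] + [38·8 − 52·(-17)] + [52·21 − 4·8]| = 2626, so the area is 1313.
Along each edge there are gcd(|Δx|,|Δy|)+1 lattice points, so counting each shared vertex once the boundary has gcd(12,50) + gcd(22,12) + gcd(14,25) + gcd(48,13) = 2+2+1+1 = 6.
Pick's theorem gives I = A − B/2 + 1 = 1313 − 6/2 + 1 = 1311, so the closed region contains I + B = 1311 + 6 = 1317 lattice points.

1317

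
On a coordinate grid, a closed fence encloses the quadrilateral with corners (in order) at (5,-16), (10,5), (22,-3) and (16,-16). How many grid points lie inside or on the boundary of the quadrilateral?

227

Using the shoelace formula, 2A = |(5·5 − 10·(-16)) + (10·(-3) − 22·5) + (22·(-16) − 16·(-3)) + (16·(-16) − 5·(-16))| = 435, so the area is 217.5.
Summing gcd(|Δx|,|Δy|) over the edges gives the boundary count: gcd(5,21) + gcd(12,8) + gcd(6,13) + gcd(11,0) = 1+4+1+11 = 17.
Pick's theorem gives I = A − B/2 + 1 = 217.5 − 17/2 + 1 = 210, so the closed region contains I + B = 210 + 17 = 227 lattice points.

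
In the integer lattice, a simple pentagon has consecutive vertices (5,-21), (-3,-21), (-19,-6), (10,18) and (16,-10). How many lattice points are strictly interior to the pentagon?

Using the shoelace formula, 2A = |(5·(-21) − (-3)·(-21)) + ((-3)·(-6) − (-19)·(-21)) + ((-19)·18 − 10·(-6)) + (10·(-10) − 16·18) + (16·(-21) − 5·(-10))| = 1505, so the area is 1505/2.
Along each edge there are gcd(|Δx|,|Δy|)+1 lattice points, so counting each shared vertex once the boundary has gcd(8,0) + gcd(16,15) + gcd(29,24) + gcd(6,28) + gcd(11,11) = 8+1+1+2+11 = 23.
Pick's theorem gives I = A − B/2 + 1 = 1505/2 − 23/2 + 1 = 742.

742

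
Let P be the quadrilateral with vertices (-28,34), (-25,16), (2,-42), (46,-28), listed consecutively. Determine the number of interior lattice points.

By the shoelace formula, twice the signed area is |[(-28)·16 − (-25)·34] + [(-25)·(-42) − 2·16] + [2·(-28) − 46·(-42)] + [46·34 − (-28)·(-28)]| = 4076, so the area is 2038.
Along each edge there are gcd(|Δx|,|Δy|)+1 lattice points, so counting each shared vertex once the boundary has gcd(3,18) + gcd(27,58) + gcd(44,14) + gcd(74,62) = 3+1+2+2 = 8.
By Pick's theorem A = I + B/2 − 1, so I = 2038 − 8/2 + 1 = 2035.

2035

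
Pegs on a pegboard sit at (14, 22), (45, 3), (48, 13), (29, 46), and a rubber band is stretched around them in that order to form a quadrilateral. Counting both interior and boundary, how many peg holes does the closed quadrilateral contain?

By the shoelace formula, twice the signed area is |(14·3 − 45·22) + (45·13 − 48·3) + (48·46 − 29·13) + (29·22 − 14·46)| = 1318, so the area is 659.
Along each edge there are gcd(|Δx|,|Δy|)+1 lattice points, so counting each shared vertex once the boundary has gcd(31,19) + gcd(3,10) + gcd(19,33) + gcd(15,24) = 1+1+1+3 = 6.
Pick's theorem gives I = A − B/2 + 1 = 659 − 6/2 + 1 = 657, so the closed region contains I + B = 657 + 6 = 663 lattice points.

663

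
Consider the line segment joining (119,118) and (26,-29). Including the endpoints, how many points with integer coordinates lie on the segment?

The number of lattice points on a segment between lattice points is gcd(|Δx|,|Δy|) + 1 = gcd(93,147) + 1 = 3 + 1 = 4.

4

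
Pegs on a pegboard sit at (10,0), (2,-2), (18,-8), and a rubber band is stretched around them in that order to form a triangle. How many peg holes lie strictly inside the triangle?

35

Using the shoelace formula, 2A = |(10·(-2) − 2·0) + (2·(-8) − 18·(-2)) + (18·0 − 10·(-8))| = 80, so the area is 40.
Along each edge there are gcd(|Δx|,|Δy|)+1 lattice points, so counting each shared vertex once the boundary has gcd(8,2) + gcd(16,6) + gcd(8,8) = 2+2+8 = 12.
Pick's theorem gives I = A − B/2 + 1 = 40 − 12/2 + 1 = 35.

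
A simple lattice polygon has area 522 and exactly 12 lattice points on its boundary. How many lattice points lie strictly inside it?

517

Pick's theorem A = I + B/2 − 1 rearranges to I = A − B/2 + 1 = 522 − 12/2 + 1 = 517.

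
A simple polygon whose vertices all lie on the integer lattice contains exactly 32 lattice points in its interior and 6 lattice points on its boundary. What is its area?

34

By Pick's theorem, A = I + B/2 − 1 = 32 + 6/2 − 1 = 34.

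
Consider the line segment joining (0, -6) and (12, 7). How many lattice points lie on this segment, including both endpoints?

The number of lattice points on a segment between lattice points is gcd(|Δx|,|Δy|) + 1 = gcd(12,13) + 1 = 1 + 1 = 2.

2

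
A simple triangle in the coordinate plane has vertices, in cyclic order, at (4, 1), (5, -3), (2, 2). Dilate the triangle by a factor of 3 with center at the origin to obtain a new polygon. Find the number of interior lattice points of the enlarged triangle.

28

The shoelace formula gives twice the area as |(4·(-3) − 5·1) + (5·2 − 2·(-3)) + (2·1 − 4·2)| = 7, so the area is 3.5.
The number of boundary lattice points is Σ gcd(|Δx|,|Δy|) = gcd(1,4) + gcd(3,5) + gcd(2,1) = 1+1+1 = 3.
Scaling by 3 multiplies the area by 3² = 9 (so the new area is 31.5) and multiplies the boundary lattice-point count by 3, giving 9.
By Pick's theorem, the interior count of the dilated polygon is 31.5 − 9/2 + 1 = 28.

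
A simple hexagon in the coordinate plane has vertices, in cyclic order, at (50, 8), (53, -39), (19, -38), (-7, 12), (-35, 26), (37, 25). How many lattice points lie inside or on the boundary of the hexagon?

By the shoelace formula, twice the signed area is |(50·(-39) − 53·8) + (53·(-38) − 19·(-39)) + (19·12 − (-7)·(-38)) + ((-7)·26 − (-35)·12) + ((-35)·25 − 37·26) + (37·8 − 50·25)| = 6238, so the area is 3119.
Along each edge there are gcd(|Δx|,|Δy|)+1 lattice points, so counting each shared vertex once the boundary has gcd(3,47) + gcd(34,1) + gcd(26,50) + gcd(28,14) + gcd(72,1) + gcd(13,17) = 1+1+2+14+1+1 = 20.
Pick's theorem gives I = A − B/2 + 1 = 3119 − 20/2 + 1 = 3110, so the closed region contains I + B = 3110 + 20 = 3130 lattice points.

3130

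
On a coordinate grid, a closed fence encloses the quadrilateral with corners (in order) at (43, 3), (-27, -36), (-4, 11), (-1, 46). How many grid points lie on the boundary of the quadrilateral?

Along each edge there are gcd(|Δx|,|Δy|)+1 lattice points, so counting each shared vertex once the boundary has gcd(70,39) + gcd(23,47) + gcd(3,35) + gcd(44,43) = 1+1+1+1 = 4.

4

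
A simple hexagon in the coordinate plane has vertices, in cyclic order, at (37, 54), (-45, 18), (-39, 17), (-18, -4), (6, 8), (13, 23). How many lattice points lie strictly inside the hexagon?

1612

The shoelace formula gives twice the area as |(37·18 − (-45)·54) + ((-45)·17 − (-39)·18) + ((-39)·(-4) − (-18)·17) + ((-18)·8 − 6·(-4)) + (6·23 − 13·8) + (13·54 − 37·23)| = 3260, so the area is 1630.
Summing gcd(|Δx|,|Δy|) over the edges gives the boundary count: gcd(82,36) + gcd(6,1) + gcd(21,21) + gcd(24,12) + gcd(7,15) + gcd(24,31) = 2+1+21+12+1+1 = 38.
By Pick's theorem A = I + B/2 − 1, so I = 1630 − 38/2 + 1 = 1612.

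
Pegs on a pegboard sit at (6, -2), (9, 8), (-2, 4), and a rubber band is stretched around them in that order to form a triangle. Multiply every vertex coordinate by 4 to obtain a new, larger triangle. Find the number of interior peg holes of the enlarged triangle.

By the shoelace formula, twice the signed area is |[6·8 − 9·(-2)] + [9·4 − (-2)·8] + [(-2)·(-2) − 6·4]| = 98, so the area is 49.
The number of boundary lattice points is Σ gcd(|Δx|,|Δy|) = gcd(3,10) + gcd(11,4) + gcd(8,6) = 1+1+2 = 4.
Scaling by 4 multiplies the area by 4² = 16 (so the new area is 784) and multiplies the boundary lattice-point count by 4, giving 16.
By Pick's theorem, the interior count of the dilated polygon is 784 − 16/2 + 1 = 777.

777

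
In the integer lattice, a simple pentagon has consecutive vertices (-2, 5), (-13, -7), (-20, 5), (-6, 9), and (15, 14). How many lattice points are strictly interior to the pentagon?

Using the shoelace formula, 2A = |((-2)·(-7) − (-13)·5) + ((-13)·5 − (-20)·(-7)) + ((-20)·9 − (-6)·5) + ((-6)·14 − 15·9) + (15·5 − (-2)·14)| = 392, so the area is 196.
Summing gcd(|Δx|,|Δy|) over the edges gives the boundary count: gcd(11,12) + gcd(7,12) + gcd(14,4) + gcd(21,5) + gcd(17,9) = 1+1+2+1+1 = 6.
By Pick's theorem A = I + B/2 − 1, so I = 196 − 6/2 + 1 = 194.

194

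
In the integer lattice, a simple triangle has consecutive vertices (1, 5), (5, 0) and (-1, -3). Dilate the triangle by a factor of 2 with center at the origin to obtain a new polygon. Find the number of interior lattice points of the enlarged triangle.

The shoelace formula gives twice the area as |[1·0 − 5·5] + [5·(-3) − (-1)·0] + [(-1)·5 − 1·(-3)]| = 42, so the area is 21.
The number of boundary lattice points is Σ gcd(|Δx|,|Δy|) = gcd(4,5) + gcd(6,3) + gcd(2,8) = 1+3+2 = 6.
Scaling by 2 multiplies the area by 2² = 4 (so the new area is 84) and multiplies the boundary lattice-point count by 2, giving 12.
By Pick's theorem, the interior count of the dilated polygon is 84 − 12/2 + 1 = 79.

79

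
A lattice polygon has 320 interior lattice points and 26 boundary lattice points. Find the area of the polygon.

By Pick's theorem, A = I + B/2 − 1 = 320 + 26/2 − 1 = 332.

332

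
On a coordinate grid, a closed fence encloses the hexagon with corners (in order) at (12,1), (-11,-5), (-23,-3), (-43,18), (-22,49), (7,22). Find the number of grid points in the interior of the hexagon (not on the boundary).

1732

By the shoelace formula, twice the signed area is |[12·(-5) − (-11)·1] + [(-11)·(-3) − (-23)·(-5)] + [(-23)·18 − (-43)·(-3)] + [(-43)·49 − (-22)·18] + [(-22)·22 − 7·49] + [7·1 − 12·22]| = 3469, so the area is 3469/2.
Along each edge there are gcd(|Δx|,|Δy|)+1 lattice points, so counting each shared vertex once the boundary has gcd(23,6) + gcd(12,2) + gcd(20,21) + gcd(21,31) + gcd(29,27) + gcd(5,21) = 1+2+1+1+1+1 = 7.
By Pick's theorem A = I + B/2 − 1, so I = 3469/2 − 7/2 + 1 = 1732.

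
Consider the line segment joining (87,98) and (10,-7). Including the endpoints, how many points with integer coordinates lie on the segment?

The number of lattice points on a segment between lattice points is gcd(|Δx|,|Δy|) + 1 = gcd(77,105) + 1 = 7 + 1 = 8.

8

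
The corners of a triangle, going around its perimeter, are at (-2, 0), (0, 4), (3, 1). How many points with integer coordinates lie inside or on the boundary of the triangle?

13

Using the shoelace formula, 2A = |((-2)·4 − 0·0) + (0·1 − 3·4) + (3·0 − (-2)·1)| = 18, so the area is 9.
Along each edge there are gcd(|Δx|,|Δy|)+1 lattice points, so counting each shared vertex once the boundary has gcd(2,4) + gcd(3,3) + gcd(5,1) = 2+3+1 = 6.
Pick's theorem gives I = A − B/2 + 1 = 9 − 6/2 + 1 = 7, so the closed region contains I + B = 7 + 6 = 13 lattice points.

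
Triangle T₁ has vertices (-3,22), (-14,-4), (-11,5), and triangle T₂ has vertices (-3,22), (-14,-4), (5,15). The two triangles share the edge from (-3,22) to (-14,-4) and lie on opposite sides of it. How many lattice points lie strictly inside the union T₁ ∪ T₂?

The union is the simple quadrilateral with vertices (-3,22), (-11,5), (-14,-4), (5,15) in order.
By the shoelace formula, twice the signed area is |((-3)·5 − (-11)·22) + ((-11)·(-4) − (-14)·5) + ((-14)·15 − 5·(-4)) + (5·22 − (-3)·15)| = 306, so the area is 153.
Summing gcd(|Δx|,|Δy|) over the edges gives the boundary count: gcd(8,17) + gcd(3,9) + gcd(19,19) + gcd(8,7) = 1+3+19+1 = 24.
By Pick's theorem I = A − B/2 + 1 = 153 − 24/2 + 1 = 142.

142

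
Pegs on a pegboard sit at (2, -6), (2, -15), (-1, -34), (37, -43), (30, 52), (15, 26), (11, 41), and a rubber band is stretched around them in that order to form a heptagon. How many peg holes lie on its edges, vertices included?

15

Along each edge there are gcd(|Δx|,|Δy|)+1 lattice points, so counting each shared vertex once the boundary has gcd(0,9) + gcd(3,19) + gcd(38,9) + gcd(7,95) + gcd(15,26) + gcd(4,15) + gcd(9,47) = 9+1+1+1+1+1+1 = 15.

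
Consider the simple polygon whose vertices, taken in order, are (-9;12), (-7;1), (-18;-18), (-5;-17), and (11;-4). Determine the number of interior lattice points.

366

Using the shoelace formula, 2A = |((-9)·1 − (-7)·12) + ((-7)·(-18) − (-18)·1) + ((-18)·(-17) − (-5)·(-18)) + ((-5)·(-4) − 11·(-17)) + (11·12 − (-9)·(-4))| = 738, so the area is 369.
The number of boundary lattice points is Σ gcd(|Δx|,|Δy|) = gcd(2,11) + gcd(11,19) + gcd(13,1) + gcd(16,13) + gcd(20,16) = 1+1+1+1+4 = 8.
By Pick's theorem A = I + B/2 − 1, so I = 369 − 8/2 + 1 = 366.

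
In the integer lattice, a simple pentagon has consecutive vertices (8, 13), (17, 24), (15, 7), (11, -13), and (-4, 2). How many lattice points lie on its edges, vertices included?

22

The number of boundary lattice points is Σ gcd(|Δx|,|Δy|) = gcd(9,11) + gcd(2,17) + gcd(4,20) + gcd(15,15) + gcd(12,11) = 1+1+4+15+1 = 22.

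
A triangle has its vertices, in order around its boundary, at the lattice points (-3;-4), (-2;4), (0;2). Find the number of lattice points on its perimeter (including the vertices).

Along each edge there are gcd(|Δx|,|Δy|)+1 lattice points, so counting each shared vertex once the boundary has gcd(1,8) + gcd(2,2) + gcd(3,6) = 1+2+3 = 6.

6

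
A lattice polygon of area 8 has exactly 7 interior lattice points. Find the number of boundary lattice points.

Pick's theorem gives A = I + B/2 − 1, so B = 2(A − I + 1) = 2(8 − 7 + 1) = 4.

4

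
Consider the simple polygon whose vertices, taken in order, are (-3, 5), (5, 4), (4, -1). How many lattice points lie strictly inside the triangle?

The shoelace formula gives twice the area as |[(-3)·4 − 5·5] + [5·(-1) − 4·4] + [4·5 − (-3)·(-1)]| = 41, so the area is 20.5.
The number of boundary lattice points is Σ gcd(|Δx|,|Δy|) = gcd(8,1) + gcd(1,5) + gcd(7,6) = 1+1+1 = 3.
By Pick's theorem A = I + B/2 − 1, so I = 20.5 − 3/2 + 1 = 20.

20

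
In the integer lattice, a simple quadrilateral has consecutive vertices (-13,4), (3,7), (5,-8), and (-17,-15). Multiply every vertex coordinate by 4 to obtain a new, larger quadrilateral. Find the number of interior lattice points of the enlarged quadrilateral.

5081

By the shoelace formula, twice the signed area is |[(-13)·7 − 3·4] + [3·(-8) − 5·7] + [5·(-15) − (-17)·(-8)] + [(-17)·4 − (-13)·(-15)]| = 636, so the area is 318.
The number of boundary lattice points is Σ gcd(|Δx|,|Δy|) = gcd(16,3) + gcd(2,15) + gcd(22,7) + gcd(4,19) = 1+1+1+1 = 4.
Scaling by 4 multiplies the area by 4² = 16 (so the new area is 5088) and multiplies the boundary lattice-point count by 4, giving 16.
By Pick's theorem, the interior count of the dilated polygon is 5088 − 16/2 + 1 = 5081.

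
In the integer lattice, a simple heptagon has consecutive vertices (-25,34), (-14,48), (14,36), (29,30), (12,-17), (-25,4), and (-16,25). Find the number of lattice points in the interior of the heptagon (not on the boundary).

2107

The shoelace formula gives twice the area as |[(-25)·48 − (-14)·34] + [(-14)·36 − 14·48] + [14·30 − 29·36] + [29·(-17) − 12·30] + [12·4 − (-25)·(-17)] + [(-25)·25 − (-16)·4] + [(-16)·34 − (-25)·25]| = 4234, so the area is 2117.
Along each edge there are gcd(|Δx|,|Δy|)+1 lattice points, so counting each shared vertex once the boundary has gcd(11,14) + gcd(28,12) + gcd(15,6) + gcd(17,47) + gcd(37,21) + gcd(9,21) + gcd(9,9) = 1+4+3+1+1+3+9 = 22.
Pick's theorem gives I = A − B/2 + 1 = 2117 − 22/2 + 1 = 2107.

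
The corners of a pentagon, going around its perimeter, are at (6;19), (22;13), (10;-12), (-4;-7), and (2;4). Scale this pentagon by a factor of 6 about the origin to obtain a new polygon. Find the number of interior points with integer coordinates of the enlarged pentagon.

The shoelace formula gives twice the area as |(6·13 − 22·19) + (22·(-12) − 10·13) + (10·(-7) − (-4)·(-12)) + ((-4)·4 − 2·(-7)) + (2·19 − 6·4)| = 840, so the area is 420.
Along each edge there are gcd(|Δx|,|Δy|)+1 lattice points, so counting each shared vertex once the boundary has gcd(16,6) + gcd(12,25) + gcd(14,5) + gcd(6,11) + gcd(4,15) = 2+1+1+1+1 = 6.
Scaling by 6 multiplies the area by 6² = 36 (so the new area is 15120) and multiplies the boundary lattice-point count by 6, giving 36.
By Pick's theorem, the interior count of the dilated polygon is 15120 − 36/2 + 1 = 15103.

15103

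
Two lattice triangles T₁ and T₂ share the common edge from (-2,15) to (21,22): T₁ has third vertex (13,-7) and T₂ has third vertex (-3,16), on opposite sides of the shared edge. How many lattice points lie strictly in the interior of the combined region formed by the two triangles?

317

The union is the simple quadrilateral with vertices (-2,15), (13,-7), (21,22), (-3,16) in order.
Using the shoelace formula, 2A = |((-2)·(-7) − 13·15) + (13·22 − 21·(-7)) + (21·16 − (-3)·22) + ((-3)·15 − (-2)·16)| = 641, so the area is 320.5.
Summing gcd(|Δx|,|Δy|) over the edges gives the boundary count: gcd(15,22) + gcd(8,29) + gcd(24,6) + gcd(1,1) = 1+1+6+1 = 9.
By Pick's theorem I = A − B/2 + 1 = 320.5 − 9/2 + 1 = 317.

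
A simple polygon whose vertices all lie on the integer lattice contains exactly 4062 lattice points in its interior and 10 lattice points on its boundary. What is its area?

4066

By Pick's theorem, A = I + B/2 − 1 = 4062 + 10/2 − 1 = 4066.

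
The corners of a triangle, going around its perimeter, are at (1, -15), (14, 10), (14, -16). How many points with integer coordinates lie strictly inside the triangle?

Using the shoelace formula, 2A = |(1·10 − 14·(-15)) + (14·(-16) − 14·10) + (14·(-15) − 1·(-16))| = 338, so the area is 169.
The number of boundary lattice points is Σ gcd(|Δx|,|Δy|) = gcd(13,25) + gcd(0,26) + gcd(13,1) = 1+26+1 = 28.
By Pick's theorem A = I + B/2 − 1, so I = 169 − 28/2 + 1 = 156.

156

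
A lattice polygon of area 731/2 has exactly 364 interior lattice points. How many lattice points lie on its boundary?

Pick's theorem gives A = I + B/2 − 1, so B = 2(A − I + 1) = 2(731/2 − 364 + 1) = 5.

5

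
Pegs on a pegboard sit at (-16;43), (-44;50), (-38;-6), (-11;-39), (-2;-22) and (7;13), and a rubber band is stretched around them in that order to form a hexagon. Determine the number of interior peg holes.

2730

Using the shoelace formula, 2A = |[(-16)·50 − (-44)·43] + [(-44)·(-6) − (-38)·50] + [(-38)·(-39) − (-11)·(-6)] + [(-11)·(-22) − (-2)·(-39)] + [(-2)·13 − 7·(-22)] + [7·43 − (-16)·13]| = 5473, so the area is 5473/2.
Summing gcd(|Δx|,|Δy|) over the edges gives the boundary count: gcd(28,7) + gcd(6,56) + gcd(27,33) + gcd(9,17) + gcd(9,35) + gcd(23,30) = 7+2+3+1+1+1 = 15.
By Pick's theorem A = I + B/2 − 1, so I = 5473/2 − 15/2 + 1 = 2730.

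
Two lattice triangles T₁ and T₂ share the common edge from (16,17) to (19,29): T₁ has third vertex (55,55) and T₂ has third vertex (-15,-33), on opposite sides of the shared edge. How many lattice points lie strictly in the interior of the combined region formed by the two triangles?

286

The union is the simple quadrilateral with vertices (16,17), (55,55), (19,29), (-15,-33) in order.
By the shoelace formula, twice the signed area is |(16·55 − 55·17) + (55·29 − 19·55) + (19·(-33) − (-15)·29) + ((-15)·17 − 16·(-33))| = 576, so the area is 288.
The number of boundary lattice points is Σ gcd(|Δx|,|Δy|) = gcd(39,38) + gcd(36,26) + gcd(34,62) + gcd(31,50) = 1+2+2+1 = 6.
By Pick's theorem I = A − B/2 + 1 = 288 − 6/2 + 1 = 286.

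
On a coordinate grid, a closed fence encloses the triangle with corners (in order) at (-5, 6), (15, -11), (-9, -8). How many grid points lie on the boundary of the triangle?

6

Summing gcd(|Δx|,|Δy|) over the edges gives the boundary count: gcd(20,17) + gcd(24,3) + gcd(4,14) = 1+3+2 = 6.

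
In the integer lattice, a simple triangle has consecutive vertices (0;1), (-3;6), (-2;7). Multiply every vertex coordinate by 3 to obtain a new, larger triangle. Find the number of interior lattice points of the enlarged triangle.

31

Using the shoelace formula, 2A = |[0·6 − (-3)·1] + [(-3)·7 − (-2)·6] + [(-2)·1 − 0·7]| = 8, so the area is 4.
Along each edge there are gcd(|Δx|,|Δy|)+1 lattice points, so counting each shared vertex once the boundary has gcd(3,5) + gcd(1,1) + gcd(2,6) = 1+1+2 = 4.
Scaling by 3 multiplies the area by 3² = 9 (so the new area is 36) and multiplies the boundary lattice-point count by 3, giving 12.
By Pick's theorem, the interior count of the dilated polygon is 36 − 12/2 + 1 = 31.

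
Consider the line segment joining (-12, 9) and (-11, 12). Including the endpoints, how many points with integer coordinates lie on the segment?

2

The number of lattice points on a segment between lattice points is gcd(|Δx|,|Δy|) + 1 = gcd(1,3) + 1 = 1 + 1 = 2.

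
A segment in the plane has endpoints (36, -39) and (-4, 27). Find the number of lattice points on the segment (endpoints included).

The number of lattice points on a segment between lattice points is gcd(|Δx|,|Δy|) + 1 = gcd(40,66) + 1 = 2 + 1 = 3.

3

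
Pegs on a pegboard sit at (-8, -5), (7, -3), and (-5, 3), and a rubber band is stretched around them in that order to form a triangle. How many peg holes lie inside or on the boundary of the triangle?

Using the shoelace formula, 2A = |[(-8)·(-3) − 7·(-5)] + [7·3 − (-5)·(-3)] + [(-5)·(-5) − (-8)·3]| = 114, so the area is 57.
Summing gcd(|Δx|,|Δy|) over the edges gives the boundary count: gcd(15,2) + gcd(12,6) + gcd(3,8) = 1+6+1 = 8.
Pick's theorem gives I = A − B/2 + 1 = 57 − 8/2 + 1 = 54, so the closed region contains I + B = 54 + 8 = 62 lattice points.

62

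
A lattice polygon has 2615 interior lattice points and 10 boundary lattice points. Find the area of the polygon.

2619

Pick's theorem states A = I + B/2 − 1, so A = 2615 + 10/2 − 1 = 2619.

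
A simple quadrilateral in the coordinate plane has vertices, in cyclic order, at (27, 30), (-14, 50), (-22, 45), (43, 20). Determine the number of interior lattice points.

The shoelace formula gives twice the area as |[27·50 − (-14)·30] + [(-14)·45 − (-22)·50] + [(-22)·20 − 43·45] + [43·30 − 27·20]| = 615, so the area is 307.5.
The number of boundary lattice points is Σ gcd(|Δx|,|Δy|) = gcd(41,20) + gcd(8,5) + gcd(65,25) + gcd(16,10) = 1+1+5+2 = 9.
By Pick's theorem A = I + B/2 − 1, so I = 307.5 − 9/2 + 1 = 304.

304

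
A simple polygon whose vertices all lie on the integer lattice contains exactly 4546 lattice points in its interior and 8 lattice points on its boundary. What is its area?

By Pick's theorem, A = I + B/2 − 1 = 4546 + 8/2 − 1 = 4549.

4549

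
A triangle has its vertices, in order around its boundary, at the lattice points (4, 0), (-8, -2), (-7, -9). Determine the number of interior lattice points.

By the shoelace formula, twice the signed area is |[4·(-2) − (-8)·0] + [(-8)·(-9) − (-7)·(-2)] + [(-7)·0 − 4·(-9)]| = 86, so the area is 43.
The number of boundary lattice points is Σ gcd(|Δx|,|Δy|) = gcd(12,2) + gcd(1,7) + gcd(11,9) = 2+1+1 = 4.
By Pick's theorem A = I + B/2 − 1, so I = 43 − 4/2 + 1 = 42.

42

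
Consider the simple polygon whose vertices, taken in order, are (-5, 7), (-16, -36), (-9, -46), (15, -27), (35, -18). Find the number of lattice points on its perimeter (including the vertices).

9

The number of boundary lattice points is Σ gcd(|Δx|,|Δy|) = gcd(11,43) + gcd(7,10) + gcd(24,19) + gcd(20,9) + gcd(40,25) = 1+1+1+1+5 = 9.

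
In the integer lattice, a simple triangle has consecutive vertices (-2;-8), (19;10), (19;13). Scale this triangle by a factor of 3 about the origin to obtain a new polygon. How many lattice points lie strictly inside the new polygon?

244

The shoelace formula gives twice the area as |[(-2)·10 − 19·(-8)] + [19·13 − 19·10] + [19·(-8) − (-2)·13]| = 63, so the area is 63/2.
Summing gcd(|Δx|,|Δy|) over the edges gives the boundary count: gcd(21,18) + gcd(0,3) + gcd(21,21) = 3+3+21 = 27.
Scaling by 3 multiplies the area by 3² = 9 (so the new area is 283.5) and multiplies the boundary lattice-point count by 3, giving 81.
By Pick's theorem, the interior count of the dilated polygon is 283.5 − 81/2 + 1 = 244.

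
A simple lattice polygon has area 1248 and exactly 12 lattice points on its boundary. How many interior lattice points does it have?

1243

Pick's theorem A = I + B/2 − 1 rearranges to I = A − B/2 + 1 = 1248 − 12/2 + 1 = 1243.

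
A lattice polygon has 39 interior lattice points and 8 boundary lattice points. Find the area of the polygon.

42

Pick's theorem states A = I + B/2 − 1, so A = 39 + 8/2 − 1 = 42.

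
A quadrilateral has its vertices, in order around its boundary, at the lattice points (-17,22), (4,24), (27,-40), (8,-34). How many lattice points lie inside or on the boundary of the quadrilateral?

1155

The shoelace formula gives twice the area as |[(-17)·24 − 4·22] + [4·(-40) − 27·24] + [27·(-34) − 8·(-40)] + [8·22 − (-17)·(-34)]| = 2304, so the area is 1152.
Summing gcd(|Δx|,|Δy|) over the edges gives the boundary count: gcd(21,2) + gcd(23,64) + gcd(19,6) + gcd(25,56) = 1+1+1+1 = 4.
Pick's theorem gives I = A − B/2 + 1 = 1152 − 4/2 + 1 = 1151, so the closed region contains I + B = 1151 + 4 = 1155 lattice points.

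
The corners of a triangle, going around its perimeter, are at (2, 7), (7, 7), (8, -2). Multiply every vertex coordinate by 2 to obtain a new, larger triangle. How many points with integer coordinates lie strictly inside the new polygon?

Using the shoelace formula, 2A = |[2·7 − 7·7] + [7·(-2) − 8·7] + [8·7 − 2·(-2)]| = 45, so the area is 45/2.
The number of boundary lattice points is Σ gcd(|Δx|,|Δy|) = gcd(5,0) + gcd(1,9) + gcd(6,9) = 5+1+3 = 9.
Scaling by 2 multiplies the area by 2² = 4 (so the new area is 90) and multiplies the boundary lattice-point count by 2, giving 18.
By Pick's theorem, the interior count of the dilated polygon is 90 − 18/2 + 1 = 82.

82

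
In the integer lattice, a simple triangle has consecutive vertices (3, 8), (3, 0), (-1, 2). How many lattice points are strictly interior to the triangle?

11

Using the shoelace formula, 2A = |(3·0 − 3·8) + (3·2 − (-1)·0) + ((-1)·8 − 3·2)| = 32, so the area is 16.
The number of boundary lattice points is Σ gcd(|Δx|,|Δy|) = gcd(0,8) + gcd(4,2) + gcd(4,6) = 8+2+2 = 12.
Pick's theorem gives I = A − B/2 + 1 = 16 − 12/2 + 1 = 11.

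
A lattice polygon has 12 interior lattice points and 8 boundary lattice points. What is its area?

Pick's theorem states A = I + B/2 − 1, so A = 12 + 8/2 − 1 = 15.

15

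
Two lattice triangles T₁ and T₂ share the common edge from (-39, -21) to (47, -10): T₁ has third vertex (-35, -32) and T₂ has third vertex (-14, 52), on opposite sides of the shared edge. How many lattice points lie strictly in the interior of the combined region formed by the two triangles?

3495

The union is the simple quadrilateral with vertices (-39, -21), (-35, -32), (47, -10), (-14, 52) in order.
Using the shoelace formula, 2A = |((-39)·(-32) − (-35)·(-21)) + ((-35)·(-10) − 47·(-32)) + (47·52 − (-14)·(-10)) + ((-14)·(-21) − (-39)·52)| = 6993, so the area is 6993/2.
The number of boundary lattice points is Σ gcd(|Δx|,|Δy|) = gcd(4,11) + gcd(82,22) + gcd(61,62) + gcd(25,73) = 1+2+1+1 = 5.
By Pick's theorem I = A − B/2 + 1 = 6993/2 − 5/2 + 1 = 3495.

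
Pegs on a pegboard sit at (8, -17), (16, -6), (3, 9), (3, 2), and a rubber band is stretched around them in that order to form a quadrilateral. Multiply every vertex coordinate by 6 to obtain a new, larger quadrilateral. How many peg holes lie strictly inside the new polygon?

5335

The shoelace formula gives twice the area as |(8·(-6) − 16·(-17)) + (16·9 − 3·(-6)) + (3·2 − 3·9) + (3·(-17) − 8·2)| = 298, so the area is 149.
The number of boundary lattice points is Σ gcd(|Δx|,|Δy|) = gcd(8,11) + gcd(13,15) + gcd(0,7) + gcd(5,19) = 1+1+7+1 = 10.
Scaling by 6 multiplies the area by 6² = 36 (so the new area is 5364) and multiplies the boundary lattice-point count by 6, giving 60.
By Pick's theorem, the interior count of the dilated polygon is 5364 − 60/2 + 1 = 5335.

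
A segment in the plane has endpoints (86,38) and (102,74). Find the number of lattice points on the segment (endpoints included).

The number of lattice points on a segment between lattice points is gcd(|Δx|,|Δy|) + 1 = gcd(16,36) + 1 = 4 + 1 = 5.

5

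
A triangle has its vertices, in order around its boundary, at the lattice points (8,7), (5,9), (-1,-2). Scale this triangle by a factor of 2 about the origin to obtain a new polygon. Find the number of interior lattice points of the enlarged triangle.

By the shoelace formula, twice the signed area is |[8·9 − 5·7] + [5·(-2) − (-1)·9] + [(-1)·7 − 8·(-2)]| = 45, so the area is 22.5.
The number of boundary lattice points is Σ gcd(|Δx|,|Δy|) = gcd(3,2) + gcd(6,11) + gcd(9,9) = 1+1+9 = 11.
Scaling by 2 multiplies the area by 2² = 4 (so the new area is 90) and multiplies the boundary lattice-point count by 2, giving 22.
By Pick's theorem, the interior count of the dilated polygon is 90 − 22/2 + 1 = 80.

80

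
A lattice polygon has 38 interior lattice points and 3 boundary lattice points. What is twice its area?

By Pick's theorem, A = I + B/2 − 1 = 38 + 3/2 − 1 = 77/2.
Hence 2A = 77.

77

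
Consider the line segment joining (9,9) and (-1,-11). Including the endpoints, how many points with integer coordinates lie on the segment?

The number of lattice points on a segment between lattice points is gcd(|Δx|,|Δy|) + 1 = gcd(10,20) + 1 = 10 + 1 = 11.

11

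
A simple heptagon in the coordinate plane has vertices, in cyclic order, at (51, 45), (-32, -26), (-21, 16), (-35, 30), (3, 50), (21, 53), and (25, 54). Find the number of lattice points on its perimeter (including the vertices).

23

The number of boundary lattice points is Σ gcd(|Δx|,|Δy|) = gcd(83,71) + gcd(11,42) + gcd(14,14) + gcd(38,20) + gcd(18,3) + gcd(4,1) + gcd(26,9) = 1+1+14+2+3+1+1 = 23.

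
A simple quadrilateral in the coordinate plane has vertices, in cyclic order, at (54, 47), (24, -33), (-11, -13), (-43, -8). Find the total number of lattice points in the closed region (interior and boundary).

By the shoelace formula, twice the signed area is |[54·(-33) − 24·47] + [24·(-13) − (-11)·(-33)] + [(-11)·(-8) − (-43)·(-13)] + [(-43)·47 − 54·(-8)]| = 5645, so the area is 5645/2.
Summing gcd(|Δx|,|Δy|) over the edges gives the boundary count: gcd(30,80) + gcd(35,20) + gcd(32,5) + gcd(97,55) = 10+5+1+1 = 17.
Pick's theorem gives I = A − B/2 + 1 = 5645/2 − 17/2 + 1 = 2815, so the closed region contains I + B = 2815 + 17 = 2832 lattice points.

2832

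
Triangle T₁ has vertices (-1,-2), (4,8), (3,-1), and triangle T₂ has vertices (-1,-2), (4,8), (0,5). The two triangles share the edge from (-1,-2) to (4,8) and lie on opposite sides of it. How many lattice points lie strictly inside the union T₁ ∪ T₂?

The union is the simple quadrilateral with vertices (-1,-2), (3,-1), (4,8), (0,5) in order.
By the shoelace formula, twice the signed area is |((-1)·(-1) − 3·(-2)) + (3·8 − 4·(-1)) + (4·5 − 0·8) + (0·(-2) − (-1)·5)| = 60, so the area is 30.
Summing gcd(|Δx|,|Δy|) over the edges gives the boundary count: gcd(4,1) + gcd(1,9) + gcd(4,3) + gcd(1,7) = 1+1+1+1 = 4.
By Pick's theorem I = A − B/2 + 1 = 30 − 4/2 + 1 = 29.

29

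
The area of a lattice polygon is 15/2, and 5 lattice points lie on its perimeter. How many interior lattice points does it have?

Pick's theorem A = I + B/2 − 1 rearranges to I = A − B/2 + 1 = 15/2 − 5/2 + 1 = 6.

6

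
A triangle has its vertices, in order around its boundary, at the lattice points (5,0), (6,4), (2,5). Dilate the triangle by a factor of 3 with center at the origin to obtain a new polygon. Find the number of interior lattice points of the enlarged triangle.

73

By the shoelace formula, twice the signed area is |[5·4 − 6·0] + [6·5 − 2·4] + [2·0 − 5·5]| = 17, so the area is 17/2.
Along each edge there are gcd(|Δx|,|Δy|)+1 lattice points, so counting each shared vertex once the boundary has gcd(1,4) + gcd(4,1) + gcd(3,5) = 1+1+1 = 3.
Scaling by 3 multiplies the area by 3² = 9 (so the new area is 76.5) and multiplies the boundary lattice-point count by 3, giving 9.
By Pick's theorem, the interior count of the dilated polygon is 76.5 − 9/2 + 1 = 73.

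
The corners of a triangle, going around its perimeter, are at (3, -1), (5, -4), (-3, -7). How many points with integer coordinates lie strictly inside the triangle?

12

By the shoelace formula, twice the signed area is |[3·(-4) − 5·(-1)] + [5·(-7) − (-3)·(-4)] + [(-3)·(-1) − 3·(-7)]| = 30, so the area is 15.
The number of boundary lattice points is Σ gcd(|Δx|,|Δy|) = gcd(2,3) + gcd(8,3) + gcd(6,6) = 1+1+6 = 8.
By Pick's theorem A = I + B/2 − 1, so I = 15 − 8/2 + 1 = 12.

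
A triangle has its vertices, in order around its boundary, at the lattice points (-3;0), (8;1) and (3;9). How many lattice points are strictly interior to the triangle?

45

The shoelace formula gives twice the area as |[(-3)·1 − 8·0] + [8·9 − 3·1] + [3·0 − (-3)·9]| = 93, so the area is 46.5.
The number of boundary lattice points is Σ gcd(|Δx|,|Δy|) = gcd(11,1) + gcd(5,8) + gcd(6,9) = 1+1+3 = 5.
Pick's theorem gives I = A − B/2 + 1 = 46.5 − 5/2 + 1 = 45.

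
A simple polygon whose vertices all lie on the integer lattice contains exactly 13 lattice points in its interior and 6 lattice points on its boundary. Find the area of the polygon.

15

Pick's theorem states A = I + B/2 − 1, so A = 13 + 6/2 − 1 = 15.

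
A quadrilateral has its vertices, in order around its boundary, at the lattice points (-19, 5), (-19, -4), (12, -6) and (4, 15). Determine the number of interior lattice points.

By the shoelace formula, twice the signed area is |((-19)·(-4) − (-19)·5) + ((-19)·(-6) − 12·(-4)) + (12·15 − 4·(-6)) + (4·5 − (-19)·15)| = 842, so the area is 421.
Along each edge there are gcd(|Δx|,|Δy|)+1 lattice points, so counting each shared vertex once the boundary has gcd(0,9) + gcd(31,2) + gcd(8,21) + gcd(23,10) = 9+1+1+1 = 12.
Pick's theorem gives I = A − B/2 + 1 = 421 − 12/2 + 1 = 416.

416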